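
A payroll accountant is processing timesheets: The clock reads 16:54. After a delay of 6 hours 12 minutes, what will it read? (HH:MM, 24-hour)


Start time: 16:54
Adding: 6 hours 12 minutes
Minutes: 54 + 12 = 66
Minute overflow: 66 >= 60, so carry 1 hour, minutes = 6
Hours: 16 + 6 + 1 = 23
Result: 23:06

23:06


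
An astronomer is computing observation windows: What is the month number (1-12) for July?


Calendar month order:
6. June
7. July <--
8. August
July is month number 7

7


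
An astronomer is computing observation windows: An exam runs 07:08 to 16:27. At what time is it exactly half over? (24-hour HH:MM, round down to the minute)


Start time: 07:08 = 428 minutes from midnight
End time: 16:27 = 987 minutes from midnight
Sum: 428 + 987 = 1415
Midpoint: 1415 / 2 = 707 minutes
Convert: 707 / 60 = 11 hours, 47 minutes
Result: 11:47

11:47


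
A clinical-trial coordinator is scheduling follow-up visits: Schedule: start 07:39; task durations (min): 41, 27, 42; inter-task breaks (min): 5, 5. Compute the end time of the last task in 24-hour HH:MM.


Start: 07:39 = 459 min from midnight
  after task 1 (41 min): 08:20
  after break (5 min): 08:25
  after task 2 (27 min): 08:52
  after break (5 min): 08:57
  after task 3 (42 min): 09:39
Total elapsed: 120 minutes
End time: 09:39

09:39


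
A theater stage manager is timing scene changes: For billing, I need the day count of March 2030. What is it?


Month: March
Year: 2030
March is a 31-day month
Total: 31 days

31


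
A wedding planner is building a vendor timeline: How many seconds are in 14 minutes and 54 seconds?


Minutes: 14
Seconds: 54
Convert minutes to seconds: 14 x 60 = 840
Add remaining seconds: 840 + 54 = 894

894


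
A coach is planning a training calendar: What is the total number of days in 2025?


Year: 2025
Check leap year rules:
Divisible by 4? No
2025 is not a leap year
Days: 365

365


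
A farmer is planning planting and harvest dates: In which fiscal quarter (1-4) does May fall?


Month: May (month 5)
Q1: January-March (months 1-3)
Q2: April-June (months 4-6)
Q3: July-September (months 7-9)
Q4: October-December (months 10-12)
Month 5 falls in Q2

2


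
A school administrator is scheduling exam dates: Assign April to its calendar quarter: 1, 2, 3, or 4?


Month: April (month 4)
Q1: January-March (months 1-3)
Q2: April-June (months 4-6)
Q3: July-September (months 7-9)
Q4: October-December (months 10-12)
Month 4 falls in Q2

2


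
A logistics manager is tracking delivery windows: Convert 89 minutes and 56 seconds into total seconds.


Minutes: 89
Seconds: 56
Convert minutes to seconds: 89 x 60 = 5340
Add remaining seconds: 5340 + 56 = 5396

5396


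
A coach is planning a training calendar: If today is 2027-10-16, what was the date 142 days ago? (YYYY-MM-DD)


Start: 2027-10-16
Subtracting 142 days
Days already passed in October: 16
After going back through October: 126 more days to subtract
September 2027: 30 days, 96 remaining
August 2027: 31 days, 65 remaining
July 2027: 31 days, 34 remaining
June 2027: 30 days, 4 remaining
Result: 2027-05-27

2027-05-27


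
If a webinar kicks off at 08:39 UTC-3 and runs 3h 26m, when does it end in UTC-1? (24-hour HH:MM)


Start: 08:39 in UTC-3
Step 1 - add duration:
  minutes: 39 + 26 = 65 (carry 1h)
  hours: 8 + 3 + 1 = 12
  end in UTC-3: 12:05
Step 2 - convert UTC-3 -> UTC-1:
  offset difference: -1 - (-3) = 2 hours
  12 + (2) = 14 -> mod 24 = 14
Result: 14:05 in UTC-1

14:05


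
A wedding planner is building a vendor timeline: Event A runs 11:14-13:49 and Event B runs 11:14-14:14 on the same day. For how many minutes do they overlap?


Interval A: [674, 829] minutes from midnight
Interval B: [674, 854] minutes from midnight
Overlap start = max(674, 674) = 674
Overlap end = min(829, 854) = 829
Overlap = 829 - 674 = 155 minutes

155


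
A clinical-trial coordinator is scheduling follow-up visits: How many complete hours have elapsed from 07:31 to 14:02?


Start: 07:31
End: 14:02
Hour difference: 14 - 7 = 7 hours
Minute difference: 2 - 31 = -29 minutes
Total minutes: 391
Complete hours: 391 / 60 = 6 (remainder 31)

6


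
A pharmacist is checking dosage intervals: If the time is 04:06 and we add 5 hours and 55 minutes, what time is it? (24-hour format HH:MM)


Start time: 04:06
Adding: 5 hours 55 minutes
Minutes: 6 + 55 = 61
Minute overflow: 61 >= 60, so carry 1 hour, minutes = 1
Hours: 4 + 5 + 1 = 10
Result: 10:01

10:01


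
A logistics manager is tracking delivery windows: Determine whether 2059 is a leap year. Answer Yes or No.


Year: 2059
Divisible by 4? 2059 / 4 = 514.75 -> No
Not divisible by 4, so NOT a leap year

No


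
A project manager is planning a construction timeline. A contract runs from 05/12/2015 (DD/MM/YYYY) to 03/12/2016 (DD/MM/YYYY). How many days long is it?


Start date: 2015-12-05
End date: 2016-12-03
Dec 2015: +27 days
Jan 2016: +31 days
Feb 2016: +29 days
... (10 more months)
Total: 364 days

364


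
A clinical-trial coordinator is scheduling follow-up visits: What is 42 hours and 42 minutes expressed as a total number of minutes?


Hours: 42
Minutes: 42
Convert hours to minutes: 42 x 60 = 2520
Add remaining minutes: 2520 + 42 = 2562

2562


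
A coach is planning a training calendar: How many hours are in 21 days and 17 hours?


Days: 21
Extra hours: 17
Hours per day: 24
Days to hours: 21 x 24 = 504
Total: 504 + 17 = 521

521


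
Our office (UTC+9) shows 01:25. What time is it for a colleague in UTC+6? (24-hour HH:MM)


Local time: 01:25 at UTC+9 (offset 9h)
Target zone: UTC+6 (offset 6h)
Difference: 6 - (9) = -3 hours
Calculation: 1 + (-3) = -2
Wraparound: (-2) mod 24 = 22
Result: 22:25

22:25


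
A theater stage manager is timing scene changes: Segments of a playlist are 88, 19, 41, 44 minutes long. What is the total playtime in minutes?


Durations: 88, 19, 41, 44
Running sum: 88
+ 19 = 107
+ 41 = 148
+ 44 = 192
Total duration: 192 minutes
That is 3 hours and 12 minutes

192


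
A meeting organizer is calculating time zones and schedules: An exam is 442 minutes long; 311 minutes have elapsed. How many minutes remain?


Total budget: 442 minutes
Time used: 311 minutes
Remaining: 442 - 311 = 131 minutes
Percent used: 70.4%
Percent remaining: 29.6%

131


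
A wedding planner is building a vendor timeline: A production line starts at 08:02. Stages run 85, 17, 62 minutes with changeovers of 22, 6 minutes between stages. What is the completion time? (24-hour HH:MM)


Start: 08:02 = 482 min from midnight
  after task 1 (85 min): 09:27
  after break (22 min): 09:49
  after task 2 (17 min): 10:06
  after break (6 min): 10:12
  after task 3 (62 min): 11:14
Total elapsed: 192 minutes
End time: 11:14

11:14


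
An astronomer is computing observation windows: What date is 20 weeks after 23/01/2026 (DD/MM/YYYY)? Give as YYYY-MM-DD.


Start: 2026-01-23
Weeks to add: 20
Convert to days: 20 x 7 = 140 days
Add 140 days to 2026-01-23
Result: 2026-06-12

2026-06-12


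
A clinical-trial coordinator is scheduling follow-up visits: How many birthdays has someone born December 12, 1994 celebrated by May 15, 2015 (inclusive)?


Birth: 1994-12-12
Reference: 2015-05-15
Year difference: 2015 - 1994 = 21
Has birthday (12-12) occurred by 05-15? No
Birthday not yet reached this year -> subtract 1
Age in full years: 20

20


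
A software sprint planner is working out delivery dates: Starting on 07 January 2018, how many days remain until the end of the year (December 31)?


Start: January 07, 2018
End: December 31, 2018
Days left in January: 24
February: 28
March: 31
April: 30
May: 31
... plus remaining months
Sum of remaining months: 334
Total: 24 + 334 = 358

358


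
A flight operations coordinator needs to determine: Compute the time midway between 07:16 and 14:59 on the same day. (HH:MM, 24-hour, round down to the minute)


Start time: 07:16 = 436 minutes from midnight
End time: 14:59 = 899 minutes from midnight
Sum: 436 + 899 = 1335
Midpoint: 1335 / 2 = 667 minutes
Convert: 667 / 60 = 11 hours, 7 minutes
Result: 11:07

11:07


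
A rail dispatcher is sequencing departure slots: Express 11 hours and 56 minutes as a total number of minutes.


Hours: 11
Extra minutes: 56
Minutes per hour: 60
Hours to minutes: 11 x 60 = 660
Total: 660 + 56 = 716

716


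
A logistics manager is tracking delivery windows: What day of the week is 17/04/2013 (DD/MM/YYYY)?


Date: 2013-04-17
January 1, 2013 is a Tuesday
Day of year: 107
Offset from Jan 1: 106 days
106 mod 7 = 1
Result: Wednesday

Wednesday


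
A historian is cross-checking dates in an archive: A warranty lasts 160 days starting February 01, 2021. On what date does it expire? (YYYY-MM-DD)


Start: 2021-02-01
Adding 160 days
Days remaining in February: 27
After February: 133 days still to add
March 2021: 31 days, 102 remaining
April 2021: 30 days, 72 remaining
May 2021: 31 days, 41 remaining
June 2021: 30 days, 11 remaining
Result: 2021-07-11

2021-07-11


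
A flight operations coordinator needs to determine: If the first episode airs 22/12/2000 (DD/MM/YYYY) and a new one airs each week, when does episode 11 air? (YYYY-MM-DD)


First occurrence: 2000-12-22 (occurrence 1)
Each occurrence is 7 days after the previous.
Occurrence 11 is 10 weeks after the first.
10 weeks = 70 days
2000-12-22 + 70 days = 2001-03-02

2001-03-02


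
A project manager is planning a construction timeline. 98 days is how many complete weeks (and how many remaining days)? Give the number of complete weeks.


Total days: 98
Days per week: 7
Division: 98 / 7 = 14 remainder 0
Complete weeks: 14
Remaining days: 0

14


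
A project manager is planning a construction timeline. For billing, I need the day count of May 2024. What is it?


Month: May
Year: 2024
May is a 31-day month
Total: 31 days

31


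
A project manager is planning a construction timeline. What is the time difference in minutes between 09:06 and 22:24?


Start time: 09:06 = 546 minutes from midnight
End time: 22:24 = 1344 minutes from midnight
Difference: 1344 - 546 = 798 minutes
That is 13 hours and 18 minutes

798


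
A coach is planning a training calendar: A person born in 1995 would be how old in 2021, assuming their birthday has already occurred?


Birth year: 1995
Current year: 2021
Age = current year - birth year
Age = 2021 - 1995 = 26

26


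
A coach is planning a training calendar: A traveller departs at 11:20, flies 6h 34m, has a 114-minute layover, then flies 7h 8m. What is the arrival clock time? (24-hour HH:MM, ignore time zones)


Depart: 11:20
Leg 1: +394 min -> 17:54
Layover: +114 min -> 19:48
Leg 2: +428 min -> 02:56
Total travel: 936 minutes = 15h 36m
Arrival: 02:56

02:56


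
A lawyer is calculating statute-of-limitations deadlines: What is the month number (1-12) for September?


Calendar month order:
8. August
9. September <--
10. October
September is month number 9

9


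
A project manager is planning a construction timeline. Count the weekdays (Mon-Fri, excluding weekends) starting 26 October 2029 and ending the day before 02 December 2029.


Start: 2029-10-26 (Friday)
End (exclusive): 2029-12-02 (Sunday)
Total calendar days: 37
Full weeks: 37 // 7 = 5 -> 25 weekdays
Remaining 2 days starting on Friday:
  Fri(w), Sat(-) -> 1 weekdays
Total business days: 25 + 1 = 26

26


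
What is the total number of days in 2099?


Year: 2099
Check leap year rules:
Divisible by 4? No
2099 is not a leap year
Days: 365

365


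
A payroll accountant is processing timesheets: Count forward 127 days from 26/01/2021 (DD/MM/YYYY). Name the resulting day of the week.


Start: 2021-01-26 (Tuesday)
Step 1 - find target date: add 127 days
  2021-01-26 + 127 days = 2021-06-02
Step 2 - day of week:
  127 mod 7 = 1
  Tuesday + 1 days -> Wednesday
Result: Wednesday (2021-06-02)

Wednesday


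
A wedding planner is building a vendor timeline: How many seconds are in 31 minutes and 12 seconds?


Minutes: 31
Extra seconds: 12
Seconds per minute: 60
Minutes to seconds: 31 x 60 = 1860
Total: 1860 + 12 = 1872

1872


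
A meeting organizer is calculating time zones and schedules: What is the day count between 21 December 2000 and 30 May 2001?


Start date: 2000-12-21
End date: 2001-05-30
Dec 2000: +11 days
Jan 2001: +31 days
Feb 2001: +28 days
... (3 more months)
Total: 160 days

160


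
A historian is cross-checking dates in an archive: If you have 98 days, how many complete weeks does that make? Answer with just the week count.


Total days: 98
Days per week: 7
Division: 98 / 7 = 14 remainder 0
Complete weeks: 14
Remaining days: 0

14


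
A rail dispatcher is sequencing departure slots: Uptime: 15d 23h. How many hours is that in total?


Days: 15
Extra hours: 23
Hours per day: 24
Days to hours: 15 x 24 = 360
Total: 360 + 23 = 383

383


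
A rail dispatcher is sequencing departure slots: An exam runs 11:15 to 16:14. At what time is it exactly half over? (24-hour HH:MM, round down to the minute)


Start time: 11:15 = 675 minutes from midnight
End time: 16:14 = 974 minutes from midnight
Sum: 675 + 974 = 1649
Midpoint: 1649 / 2 = 824 minutes
Convert: 824 / 60 = 13 hours, 44 minutes
Result: 13:44

13:44


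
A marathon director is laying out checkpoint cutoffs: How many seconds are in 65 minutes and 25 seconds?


Minutes: 65
Seconds: 25
Convert minutes to seconds: 65 x 60 = 3900
Add remaining seconds: 3900 + 25 = 3925

3925


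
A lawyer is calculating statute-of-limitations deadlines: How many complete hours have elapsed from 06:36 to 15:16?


Start: 06:36
End: 15:16
Hour difference: 15 - 6 = 9 hours
Minute difference: 16 - 36 = -20 minutes
Total minutes: 520
Complete hours: 520 / 60 = 8 (remainder 40)

8


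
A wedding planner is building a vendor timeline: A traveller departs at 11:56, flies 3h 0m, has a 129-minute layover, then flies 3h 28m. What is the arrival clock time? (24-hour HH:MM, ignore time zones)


Depart: 11:56
Leg 1: +180 min -> 14:56
Layover: +129 min -> 17:05
Leg 2: +208 min -> 20:33
Total travel: 517 minutes = 8h 37m
Arrival: 20:33

20:33


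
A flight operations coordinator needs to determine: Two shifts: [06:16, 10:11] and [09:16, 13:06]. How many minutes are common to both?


Interval A: [376, 611] minutes from midnight
Interval B: [556, 786] minutes from midnight
Overlap start = max(376, 556) = 556
Overlap end = min(611, 786) = 611
Overlap = 611 - 556 = 55 minutes

55


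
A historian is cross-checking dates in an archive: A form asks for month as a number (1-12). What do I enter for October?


Calendar month order:
9. September
10. October <--
11. November
October is month number 10

10


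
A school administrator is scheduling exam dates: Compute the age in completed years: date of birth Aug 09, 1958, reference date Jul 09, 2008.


Birth: 1958-08-09
Reference: 2008-07-09
Year difference: 2008 - 1958 = 50
Has birthday (08-09) occurred by 07-09? No
Birthday not yet reached this year -> subtract 1
Age in full years: 49

49


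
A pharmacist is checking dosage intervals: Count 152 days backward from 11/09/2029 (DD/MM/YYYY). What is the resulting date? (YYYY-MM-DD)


Start: 2029-09-11
Subtracting 152 days
Days already passed in September: 11
After going back through September: 141 more days to subtract
August 2029: 31 days, 110 remaining
July 2029: 31 days, 79 remaining
June 2029: 30 days, 49 remaining
May 2029: 31 days, 18 remaining
Result: 2029-04-12

2029-04-12


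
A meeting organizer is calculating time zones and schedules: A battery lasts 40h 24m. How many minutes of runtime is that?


Hours: 40
Extra minutes: 24
Minutes per hour: 60
Hours to minutes: 40 x 60 = 2400
Total: 2400 + 24 = 2424

2424


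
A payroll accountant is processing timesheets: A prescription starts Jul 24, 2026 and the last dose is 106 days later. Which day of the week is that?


Start: 2026-07-24 (Friday)
Step 1 - find target date: add 106 days
  2026-07-24 + 106 days = 2026-11-07
Step 2 - day of week:
  106 mod 7 = 1
  Friday + 1 days -> Saturday
Result: Saturday (2026-11-07)

Saturday


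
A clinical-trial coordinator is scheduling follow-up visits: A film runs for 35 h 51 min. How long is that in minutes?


Hours: 35
Minutes: 51
Convert hours to minutes: 35 x 60 = 2100
Add remaining minutes: 2100 + 51 = 2151

2151


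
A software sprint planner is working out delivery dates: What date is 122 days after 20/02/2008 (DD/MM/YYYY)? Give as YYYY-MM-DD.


Start: 2008-02-20
Adding 122 days
Days remaining in February: 9
After February: 113 days still to add
March 2008: 31 days, 82 remaining
April 2008: 30 days, 52 remaining
May 2008: 31 days, 21 remaining
June 2008 has 30 days, need 21
Result: 2008-06-21

2008-06-21


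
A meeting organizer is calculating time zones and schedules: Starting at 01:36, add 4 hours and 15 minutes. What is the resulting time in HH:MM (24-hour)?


Start time: 01:36
Adding: 4 hours 15 minutes
Minutes: 36 + 15 = 51
Hours: 1 + 4 + 0 = 5
Result: 05:51

05:51


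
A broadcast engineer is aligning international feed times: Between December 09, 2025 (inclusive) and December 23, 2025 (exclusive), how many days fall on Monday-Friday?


Start: 2025-12-09 (Tuesday)
End (exclusive): 2025-12-23 (Tuesday)
Total calendar days: 14
Full weeks: 14 // 7 = 2 -> 10 weekdays
Remaining 0 days starting on Tuesday:
Total business days: 10 + 0 = 10

10


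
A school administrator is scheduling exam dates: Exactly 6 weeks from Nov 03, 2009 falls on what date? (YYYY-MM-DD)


Start: 2009-11-03
Weeks to add: 6
Convert to days: 6 x 7 = 42 days
Add 42 days to 2009-11-03
Result: 2009-12-15

2009-12-15


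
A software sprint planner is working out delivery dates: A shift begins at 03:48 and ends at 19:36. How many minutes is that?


Start time: 03:48 = 228 minutes from midnight
End time: 19:36 = 1176 minutes from midnight
Difference: 1176 - 228 = 948 minutes
That is 15 hours and 48 minutes

948


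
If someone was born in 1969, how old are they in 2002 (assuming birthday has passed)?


Birth year: 1969
Current year: 2002
Age = current year - birth year
Age = 2002 - 1969 = 33

33


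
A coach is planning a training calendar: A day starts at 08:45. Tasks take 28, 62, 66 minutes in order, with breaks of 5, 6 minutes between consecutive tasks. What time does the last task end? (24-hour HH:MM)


Start: 08:45 = 525 min from midnight
  after task 1 (28 min): 09:13
  after break (5 min): 09:18
  after task 2 (62 min): 10:20
  after break (6 min): 10:26
  after task 3 (66 min): 11:32
Total elapsed: 167 minutes
End time: 11:32

11:32


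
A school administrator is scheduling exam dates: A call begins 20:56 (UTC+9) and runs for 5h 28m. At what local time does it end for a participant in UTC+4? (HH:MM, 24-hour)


Start: 20:56 in UTC+9
Step 1 - add duration:
  minutes: 56 + 28 = 84 (carry 1h)
  hours: 20 + 5 + 1 = 26
  end in UTC+9: 02:24
Step 2 - convert UTC+9 -> UTC+4:
  offset difference: 4 - (9) = -5 hours
  2 + (-5) = -3 -> mod 24 = 21
Result: 21:24 in UTC+4

21:24


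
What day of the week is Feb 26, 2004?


Date: 2004-02-26
January 1, 2004 is a Thursday
Day of year: 57
Offset from Jan 1: 56 days
56 mod 7 = 0
Result: Thursday

Thursday


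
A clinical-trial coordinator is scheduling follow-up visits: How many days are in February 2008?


Month: February
Year: 2008
2008 is a leap year
February has 29 days
Total: 29 days

29


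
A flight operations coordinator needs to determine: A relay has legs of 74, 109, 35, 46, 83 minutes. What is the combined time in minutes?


Durations: 74, 109, 35, 46, 83
Running sum: 74
+ 109 = 183
+ 35 = 218
+ 46 = 264
+ 83 = 347
Total duration: 347 minutes
That is 5 hours and 47 minutes

347


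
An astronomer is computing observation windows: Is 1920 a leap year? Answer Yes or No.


Year: 1920
Divisible by 4? 1920 / 4 = 480.0 -> Yes
Divisible by 100? 1920 / 100 = 19.2 -> No
Divisible by 4 but not 100, so it IS a leap year

Yes


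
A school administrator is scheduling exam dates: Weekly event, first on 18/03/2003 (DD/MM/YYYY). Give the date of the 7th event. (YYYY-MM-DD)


First occurrence: 2003-03-18 (occurrence 1)
Each occurrence is 7 days after the previous.
Occurrence 7 is 6 weeks after the first.
6 weeks = 42 days
2003-03-18 + 42 days = 2003-04-29

2003-04-29


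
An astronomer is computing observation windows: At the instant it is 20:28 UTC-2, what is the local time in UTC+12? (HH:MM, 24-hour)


Local time: 20:28 at UTC-2 (offset -2h)
Target zone: UTC+12 (offset 12h)
Difference: 12 - (-2) = 14 hours
Calculation: 20 + (14) = 34
Wraparound: (34) mod 24 = 10
Result: 10:28

10:28


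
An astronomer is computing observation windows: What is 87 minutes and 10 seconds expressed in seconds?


Minutes: 87
Extra seconds: 10
Seconds per minute: 60
Minutes to seconds: 87 x 60 = 5220
Total: 5220 + 10 = 5230

5230


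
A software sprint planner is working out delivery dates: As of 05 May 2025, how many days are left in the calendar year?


Start: May 05, 2025
End: December 31, 2025
Days left in May: 26
June: 30
July: 31
August: 31
September: 30
... plus remaining months
Sum of remaining months: 214
Total: 26 + 214 = 240

240


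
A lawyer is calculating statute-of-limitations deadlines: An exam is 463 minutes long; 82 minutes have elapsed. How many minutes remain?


Total budget: 463 minutes
Time used: 82 minutes
Remaining: 463 - 82 = 381 minutes
Percent used: 17.7%
Percent remaining: 82.3%

381


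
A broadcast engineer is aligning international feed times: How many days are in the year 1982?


Year: 1982
Check leap year rules:
Divisible by 4? No
1982 is not a leap year
Days: 365

365


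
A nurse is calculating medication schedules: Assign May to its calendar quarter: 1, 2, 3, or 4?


Month: May (month 5)
Q1: January-March (months 1-3)
Q2: April-June (months 4-6)
Q3: July-September (months 7-9)
Q4: October-December (months 10-12)
Month 5 falls in Q2

2


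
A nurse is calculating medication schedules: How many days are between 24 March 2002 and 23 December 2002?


Start date: 2002-03-24
End date: 2002-12-23
Mar 2002: +8 days
Apr 2002: +30 days
May 2002: +31 days
... (7 more months)
Total: 274 days

274


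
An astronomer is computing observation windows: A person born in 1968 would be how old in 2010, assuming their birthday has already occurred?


Birth year: 1968
Current year: 2010
Age = current year - birth year
Age = 2010 - 1968 = 42

42


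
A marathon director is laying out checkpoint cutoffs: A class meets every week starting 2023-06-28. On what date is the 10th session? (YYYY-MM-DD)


First occurrence: 2023-06-28 (occurrence 1)
Each occurrence is 7 days after the previous.
Occurrence 10 is 9 weeks after the first.
9 weeks = 63 days
2023-06-28 + 63 days = 2023-08-30

2023-08-30


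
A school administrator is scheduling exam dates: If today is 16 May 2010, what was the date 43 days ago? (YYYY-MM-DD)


Start: 2010-05-16
Subtracting 43 days
Days already passed in May: 16
After going back through May: 27 more days to subtract
April 2010 has 30 days, need 27
Result: 2010-04-03

2010-04-03


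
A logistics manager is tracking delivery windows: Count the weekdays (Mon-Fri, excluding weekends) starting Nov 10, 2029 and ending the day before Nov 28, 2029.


Start: 2029-11-10 (Saturday)
End (exclusive): 2029-11-28 (Wednesday)
Total calendar days: 18
Full weeks: 18 // 7 = 2 -> 10 weekdays
Remaining 4 days starting on Saturday:
  Sat(-), Sun(-), Mon(w), Tue(w) -> 2 weekdays
Total business days: 10 + 2 = 12

12


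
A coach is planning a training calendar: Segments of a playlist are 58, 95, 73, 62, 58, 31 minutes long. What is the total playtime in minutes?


Durations: 58, 95, 73, 62, 58, 31
Running sum: 58
+ 95 = 153
+ 73 = 226
+ 62 = 288
+ 58 = 346
+ 31 = 377
Total duration: 377 minutes
That is 6 hours and 17 minutes

377


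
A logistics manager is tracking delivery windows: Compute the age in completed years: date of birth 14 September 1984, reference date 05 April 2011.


Birth: 1984-09-14
Reference: 2011-04-05
Year difference: 2011 - 1984 = 27
Has birthday (09-14) occurred by 04-05? No
Birthday not yet reached this year -> subtract 1
Age in full years: 26

26


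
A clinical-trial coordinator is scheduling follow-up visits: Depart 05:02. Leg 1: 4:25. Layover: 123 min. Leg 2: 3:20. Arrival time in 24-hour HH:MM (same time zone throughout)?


Depart: 05:02
Leg 1: +265 min -> 09:27
Layover: +123 min -> 11:30
Leg 2: +200 min -> 14:50
Total travel: 588 minutes = 9h 48m
Arrival: 14:50

14:50


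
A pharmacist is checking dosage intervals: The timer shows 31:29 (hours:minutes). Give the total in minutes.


Hours: 31
Minutes: 29
Convert hours to minutes: 31 x 60 = 1860
Add remaining minutes: 1860 + 29 = 1889

1889


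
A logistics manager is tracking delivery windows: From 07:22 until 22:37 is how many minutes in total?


Start time: 07:22 = 442 minutes from midnight
End time: 22:37 = 1357 minutes from midnight
Difference: 1357 - 442 = 915 minutes
That is 15 hours and 15 minutes

915


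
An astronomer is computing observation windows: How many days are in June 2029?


Month: June
Year: 2029
June is a 30-day month
Total: 30 days

30


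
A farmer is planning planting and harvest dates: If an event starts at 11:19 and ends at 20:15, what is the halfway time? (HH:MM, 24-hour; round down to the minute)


Start time: 11:19 = 679 minutes from midnight
End time: 20:15 = 1215 minutes from midnight
Sum: 679 + 1215 = 1894
Midpoint: 1894 / 2 = 947 minutes
Convert: 947 / 60 = 15 hours, 47 minutes
Result: 15:47

15:47


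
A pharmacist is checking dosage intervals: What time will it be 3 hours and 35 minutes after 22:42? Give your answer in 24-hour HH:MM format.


Start time: 22:42
Adding: 3 hours 35 minutes
Minutes: 42 + 35 = 77
Minute overflow: 77 >= 60, so carry 1 hour, minutes = 17
Hours: 22 + 3 + 1 = 26
Hour wraparound: 26 mod 24 = 2
Result: 02:17

02:17


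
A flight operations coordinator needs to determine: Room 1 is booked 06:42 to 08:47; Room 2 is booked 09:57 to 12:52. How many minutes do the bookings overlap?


Interval A: [402, 527] minutes from midnight
Interval B: [597, 772] minutes from midnight
Overlap start = max(402, 597) = 597
Overlap end = min(527, 772) = 527
End <= start, so the intervals do not overlap: 0 minutes

0


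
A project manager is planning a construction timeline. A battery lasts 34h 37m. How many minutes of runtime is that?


Hours: 34
Extra minutes: 37
Minutes per hour: 60
Hours to minutes: 34 x 60 = 2040
Total: 2040 + 37 = 2077

2077


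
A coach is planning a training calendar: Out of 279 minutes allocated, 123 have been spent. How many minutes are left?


Total budget: 279 minutes
Time used: 123 minutes
Remaining: 279 - 123 = 156 minutes
Percent used: 44.1%
Percent remaining: 55.9%

156


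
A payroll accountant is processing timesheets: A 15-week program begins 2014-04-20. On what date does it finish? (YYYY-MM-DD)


Start: 2014-04-20
Weeks to add: 15
Convert to days: 15 x 7 = 105 days
Add 105 days to 2014-04-20
Result: 2014-08-03

2014-08-03


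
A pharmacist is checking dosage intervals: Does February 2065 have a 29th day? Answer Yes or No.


Year: 2065
Divisible by 4? 2065 / 4 = 516.25 -> No
Not divisible by 4, so NOT a leap year

No


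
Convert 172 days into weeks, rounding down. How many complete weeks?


Total days: 172
Days per week: 7
Division: 172 / 7 = 24 remainder 4
Complete weeks: 24
Remaining days: 4

24


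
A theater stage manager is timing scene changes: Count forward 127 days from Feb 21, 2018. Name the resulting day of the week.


Start: 2018-02-21 (Wednesday)
Step 1 - find target date: add 127 days
  2018-02-21 + 127 days = 2018-06-28
Step 2 - day of week:
  127 mod 7 = 1
  Wednesday + 1 days -> Thursday
Result: Thursday (2018-06-28)

Thursday


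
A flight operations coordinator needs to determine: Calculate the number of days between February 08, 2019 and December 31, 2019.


Start: February 08, 2019
End: December 31, 2019
Days left in February: 20
March: 31
April: 30
May: 31
June: 30
... plus remaining months
Sum of remaining months: 306
Total: 20 + 306 = 326

326


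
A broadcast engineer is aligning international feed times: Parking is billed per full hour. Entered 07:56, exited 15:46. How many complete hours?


Start: 07:56
End: 15:46
Hour difference: 15 - 7 = 8 hours
Minute difference: 46 - 56 = -10 minutes
Total minutes: 470
Complete hours: 470 / 60 = 7 (remainder 50)

7


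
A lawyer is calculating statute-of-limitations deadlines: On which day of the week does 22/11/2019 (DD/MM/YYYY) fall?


Date: 2019-11-22
January 1, 2019 is a Tuesday
Day of year: 326
Offset from Jan 1: 325 days
325 mod 7 = 3
Result: Friday

Friday


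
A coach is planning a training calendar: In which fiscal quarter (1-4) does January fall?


Month: January (month 1)
Q1: January-March (months 1-3)
Q2: April-June (months 4-6)
Q3: July-September (months 7-9)
Q4: October-December (months 10-12)
Month 1 falls in Q1

1


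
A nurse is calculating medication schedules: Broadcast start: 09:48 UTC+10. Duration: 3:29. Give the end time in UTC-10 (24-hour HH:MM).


Start: 09:48 in UTC+10
Step 1 - add duration:
  minutes: 48 + 29 = 77 (carry 1h)
  hours: 9 + 3 + 1 = 13
  end in UTC+10: 13:17
Step 2 - convert UTC+10 -> UTC-10:
  offset difference: -10 - (10) = -20 hours
  13 + (-20) = -7 -> mod 24 = 17
Result: 17:17 in UTC-10

17:17


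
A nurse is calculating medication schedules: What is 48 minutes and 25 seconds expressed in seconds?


Minutes: 48
Extra seconds: 25
Seconds per minute: 60
Minutes to seconds: 48 x 60 = 2880
Total: 2880 + 25 = 2905

2905


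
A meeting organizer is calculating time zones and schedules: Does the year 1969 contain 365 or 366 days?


Year: 1969
Check leap year rules:
Divisible by 4? No
1969 is not a leap year
Days: 365

365


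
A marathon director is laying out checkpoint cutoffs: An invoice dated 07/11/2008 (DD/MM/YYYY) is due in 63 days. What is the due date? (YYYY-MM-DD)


Start: 2008-11-07
Adding 63 days
Days remaining in November: 23
After November: 40 days still to add
December 2008: 31 days, 9 remaining
January 2009 has 31 days, need 9
Result: 2009-01-09

2009-01-09


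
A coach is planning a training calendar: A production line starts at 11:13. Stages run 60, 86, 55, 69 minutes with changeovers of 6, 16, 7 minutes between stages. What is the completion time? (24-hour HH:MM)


Start: 11:13 = 673 min from midnight
  after task 1 (60 min): 12:13
  after break (6 min): 12:19
  after task 2 (86 min): 13:45
  after break (16 min): 14:01
  after task 3 (55 min): 14:56
  after break (7 min): 15:03
  after task 4 (69 min): 16:12
Total elapsed: 299 minutes
End time: 16:12

16:12


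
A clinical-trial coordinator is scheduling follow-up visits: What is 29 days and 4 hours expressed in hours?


Days: 29
Extra hours: 4
Hours per day: 24
Days to hours: 29 x 24 = 696
Total: 696 + 4 = 700

700


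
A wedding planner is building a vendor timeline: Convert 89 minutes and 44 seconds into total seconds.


Minutes: 89
Seconds: 44
Convert minutes to seconds: 89 x 60 = 5340
Add remaining seconds: 5340 + 44 = 5384

5384


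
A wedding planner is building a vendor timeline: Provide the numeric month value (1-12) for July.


Calendar month order:
6. June
7. July <--
8. August
July is month number 7

7


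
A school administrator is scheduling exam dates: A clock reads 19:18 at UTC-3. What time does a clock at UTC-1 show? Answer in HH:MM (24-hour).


Local time: 19:18 at UTC-3 (offset -3h)
Target zone: UTC-1 (offset -1h)
Difference: -1 - (-3) = 2 hours
Calculation: 19 + (2) = 21
Result: 21:18

21:18


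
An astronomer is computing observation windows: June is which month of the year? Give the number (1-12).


Calendar month order:
5. May
6. June <--
7. July
June is month number 6

6


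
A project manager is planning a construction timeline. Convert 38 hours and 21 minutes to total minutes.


Hours: 38
Minutes: 21
Convert hours to minutes: 38 x 60 = 2280
Add remaining minutes: 2280 + 21 = 2301

2301


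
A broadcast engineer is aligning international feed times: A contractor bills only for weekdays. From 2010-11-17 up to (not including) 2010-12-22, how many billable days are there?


Start: 2010-11-17 (Wednesday)
End (exclusive): 2010-12-22 (Wednesday)
Total calendar days: 35
Full weeks: 35 // 7 = 5 -> 25 weekdays
Remaining 0 days starting on Wednesday:
Total business days: 25 + 0 = 25

25


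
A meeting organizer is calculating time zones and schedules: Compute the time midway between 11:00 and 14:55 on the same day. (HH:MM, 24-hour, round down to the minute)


Start time: 11:00 = 660 minutes from midnight
End time: 14:55 = 895 minutes from midnight
Sum: 660 + 895 = 1555
Midpoint: 1555 / 2 = 777 minutes
Convert: 777 / 60 = 12 hours, 57 minutes
Result: 12:57

12:57


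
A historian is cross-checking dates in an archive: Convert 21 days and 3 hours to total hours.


Days: 21
Extra hours: 3
Hours per day: 24
Days to hours: 21 x 24 = 504
Total: 504 + 3 = 507

507


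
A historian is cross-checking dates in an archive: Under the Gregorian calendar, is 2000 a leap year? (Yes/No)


Year: 2000
Divisible by 4? 2000 / 4 = 500.0 -> Yes
Divisible by 100? 2000 / 100 = 20.0 -> Yes
Divisible by 400? 2000 / 400 = 5.0 -> Yes
Divisible by 400, so it IS a leap year

Yes


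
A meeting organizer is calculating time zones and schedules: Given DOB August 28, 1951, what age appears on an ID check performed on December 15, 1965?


Birth: 1951-08-28
Reference: 1965-12-15
Year difference: 1965 - 1951 = 14
Has birthday (08-28) occurred by 12-15? Yes
Age in full years: 14

14


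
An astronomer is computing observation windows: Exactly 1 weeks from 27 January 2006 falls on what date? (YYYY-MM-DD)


Start: 2006-01-27
Weeks to add: 1
Convert to days: 1 x 7 = 7 days
Add 7 days to 2006-01-27
Result: 2006-02-03

2006-02-03


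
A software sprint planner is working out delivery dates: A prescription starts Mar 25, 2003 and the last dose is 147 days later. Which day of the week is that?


Start: 2003-03-25 (Tuesday)
Step 1 - find target date: add 147 days
  2003-03-25 + 147 days = 2003-08-19
Step 2 - day of week:
  147 mod 7 = 0
  Tuesday + 0 days -> Tuesday
Result: Tuesday (2003-08-19)

Tuesday


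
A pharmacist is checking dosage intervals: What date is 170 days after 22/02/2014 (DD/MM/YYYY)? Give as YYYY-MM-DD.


Start: 2014-02-22
Adding 170 days
Days remaining in February: 6
After February: 164 days still to add
March 2014: 31 days, 133 remaining
April 2014: 30 days, 103 remaining
May 2014: 31 days, 72 remaining
June 2014: 30 days, 42 remaining
Result: 2014-08-11

2014-08-11


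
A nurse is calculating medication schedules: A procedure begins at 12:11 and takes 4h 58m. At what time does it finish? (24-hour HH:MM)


Start time: 12:11
Adding: 4 hours 58 minutes
Minutes: 11 + 58 = 69
Minute overflow: 69 >= 60, so carry 1 hour, minutes = 9
Hours: 12 + 4 + 1 = 17
Result: 17:09

17:09


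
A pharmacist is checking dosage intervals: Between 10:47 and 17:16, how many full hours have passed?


Start: 10:47
End: 17:16
Hour difference: 17 - 10 = 7 hours
Minute difference: 16 - 47 = -31 minutes
Total minutes: 389
Complete hours: 389 / 60 = 6 (remainder 29)

6


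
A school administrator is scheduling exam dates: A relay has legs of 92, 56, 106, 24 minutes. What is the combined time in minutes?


Durations: 92, 56, 106, 24
Running sum: 92
+ 56 = 148
+ 106 = 254
+ 24 = 278
Total duration: 278 minutes
That is 4 hours and 38 minutes

278


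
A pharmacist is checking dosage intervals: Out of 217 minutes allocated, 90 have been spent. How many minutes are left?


Total budget: 217 minutes
Time used: 90 minutes
Remaining: 217 - 90 = 127 minutes
Percent used: 41.5%
Percent remaining: 58.5%

127


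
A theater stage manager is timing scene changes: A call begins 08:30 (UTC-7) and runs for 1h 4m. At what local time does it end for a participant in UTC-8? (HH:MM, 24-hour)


Start: 08:30 in UTC-7
Step 1 - add duration:
  minutes: 30 + 4 = 34
  hours: 8 + 1 + 0 = 9
  end in UTC-7: 09:34
Step 2 - convert UTC-7 -> UTC-8:
  offset difference: -8 - (-7) = -1 hours
  9 + (-1) = 8 -> mod 24 = 8
Result: 08:34 in UTC-8

08:34


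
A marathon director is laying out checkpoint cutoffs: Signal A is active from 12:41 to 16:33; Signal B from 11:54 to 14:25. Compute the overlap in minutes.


Interval A: [761, 993] minutes from midnight
Interval B: [714, 865] minutes from midnight
Overlap start = max(761, 714) = 761
Overlap end = min(993, 865) = 865
Overlap = 865 - 761 = 104 minutes

104


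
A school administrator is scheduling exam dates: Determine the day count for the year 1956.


Year: 1956
Check leap year rules:
Divisible by 4? Yes
Divisible by 100? No
1956 is a leap year
Days: 366

366


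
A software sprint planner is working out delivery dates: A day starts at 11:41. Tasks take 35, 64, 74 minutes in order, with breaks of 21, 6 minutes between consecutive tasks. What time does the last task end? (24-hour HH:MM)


Start: 11:41 = 701 min from midnight
  after task 1 (35 min): 12:16
  after break (21 min): 12:37
  after task 2 (64 min): 13:41
  after break (6 min): 13:47
  after task 3 (74 min): 15:01
Total elapsed: 200 minutes
End time: 15:01

15:01


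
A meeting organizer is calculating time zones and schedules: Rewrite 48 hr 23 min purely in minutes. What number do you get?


Hours: 48
Extra minutes: 23
Minutes per hour: 60
Hours to minutes: 48 x 60 = 2880
Total: 2880 + 23 = 2903

2903


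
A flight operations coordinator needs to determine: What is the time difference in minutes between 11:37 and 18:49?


Start time: 11:37 = 697 minutes from midnight
End time: 18:49 = 1129 minutes from midnight
Difference: 1129 - 697 = 432 minutes
That is 7 hours and 12 minutes

432


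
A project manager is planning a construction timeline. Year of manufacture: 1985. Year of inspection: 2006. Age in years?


Birth year: 1985
Current year: 2006
Age = current year - birth year
Age = 2006 - 1985 = 21

21


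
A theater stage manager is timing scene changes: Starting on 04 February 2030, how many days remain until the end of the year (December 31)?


Start: February 04, 2030
End: December 31, 2030
Days left in February: 24
March: 31
April: 30
May: 31
June: 30
... plus remaining months
Sum of remaining months: 306
Total: 24 + 306 = 330

330


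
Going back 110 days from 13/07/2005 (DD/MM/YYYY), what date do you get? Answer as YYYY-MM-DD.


Start: 2005-07-13
Subtracting 110 days
Days already passed in July: 13
After going back through July: 97 more days to subtract
June 2005: 30 days, 67 remaining
May 2005: 31 days, 36 remaining
April 2005: 30 days, 6 remaining
March 2005 has 31 days, need 6
Result: 2005-03-25

2005-03-25


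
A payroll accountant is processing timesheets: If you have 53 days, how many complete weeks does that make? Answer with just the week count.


Total days: 53
Days per week: 7
Division: 53 / 7 = 7 remainder 4
Complete weeks: 7
Remaining days: 4

7


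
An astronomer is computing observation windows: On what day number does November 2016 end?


Month: November
Year: 2016
November is a 30-day month
Total: 30 days

30


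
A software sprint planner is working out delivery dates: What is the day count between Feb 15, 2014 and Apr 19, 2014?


Start date: 2014-02-15
End date: 2014-04-19
Feb 2014: +14 days
Mar 2014: +31 days
Apr 2014: +18 days
Total: 63 days

63


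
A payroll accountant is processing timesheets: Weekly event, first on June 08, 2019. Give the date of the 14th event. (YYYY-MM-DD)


First occurrence: 2019-06-08 (occurrence 1)
Each occurrence is 7 days after the previous.
Occurrence 14 is 13 weeks after the first.
13 weeks = 91 days
2019-06-08 + 91 days = 2019-09-07

2019-09-07
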